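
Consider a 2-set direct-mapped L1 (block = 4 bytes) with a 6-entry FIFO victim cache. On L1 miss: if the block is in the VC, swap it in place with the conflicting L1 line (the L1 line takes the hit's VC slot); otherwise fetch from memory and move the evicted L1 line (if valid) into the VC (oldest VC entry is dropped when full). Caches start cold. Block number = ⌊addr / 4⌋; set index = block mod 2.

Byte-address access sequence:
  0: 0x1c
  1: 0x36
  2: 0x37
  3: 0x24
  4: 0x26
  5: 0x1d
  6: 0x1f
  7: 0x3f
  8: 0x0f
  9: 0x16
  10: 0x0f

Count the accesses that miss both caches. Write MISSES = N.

MISSES = 6

  [0] addr=0x1c blk=7 s=1: MISS | VC []
  [1] addr=0x36 blk=13 s=1: MISS | VC [7]
  [2] addr=0x37 blk=13 s=1: L1-HIT | VC [7]
  [3] addr=0x24 blk=9 s=1: MISS | VC [7, 13]
  [4] addr=0x26 blk=9 s=1: L1-HIT | VC [7, 13]
  [5] addr=0x1d blk=7 s=1: VC-HIT | VC [9, 13]
  [6] addr=0x1f blk=7 s=1: L1-HIT | VC [9, 13]
  [7] addr=0x3f blk=15 s=1: MISS | VC [9, 13, 7]
  [8] addr=0xf blk=3 s=1: MISS | VC [9, 13, 7, 15]
  [9] addr=0x16 blk=5 s=1: MISS | VC [9, 13, 7, 15, 3]
  [10] addr=0xf blk=3 s=1: VC-HIT | VC [9, 13, 7, 15, 5]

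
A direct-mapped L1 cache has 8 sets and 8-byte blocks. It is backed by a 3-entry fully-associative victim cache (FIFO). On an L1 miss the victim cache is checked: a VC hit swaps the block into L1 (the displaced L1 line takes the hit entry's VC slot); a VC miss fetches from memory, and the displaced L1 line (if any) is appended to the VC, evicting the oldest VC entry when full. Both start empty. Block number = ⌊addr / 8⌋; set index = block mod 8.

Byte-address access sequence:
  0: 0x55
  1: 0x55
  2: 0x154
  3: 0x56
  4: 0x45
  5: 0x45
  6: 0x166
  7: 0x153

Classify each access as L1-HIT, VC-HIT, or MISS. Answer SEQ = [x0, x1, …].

0: 0x55 (blk 10, set 2) → MISS  vc=[]
1: 0x55 (blk 10, set 2) → L1-HIT  vc=[]
2: 0x154 (blk 42, set 2) → MISS  vc=[10]
3: 0x56 (blk 10, set 2) → VC-HIT  vc=[42]
4: 0x45 (blk 8, set 0) → MISS  vc=[42]
5: 0x45 (blk 8, set 0) → L1-HIT  vc=[42]
6: 0x166 (blk 44, set 4) → MISS  vc=[42]
7: 0x153 (blk 42, set 2) → VC-HIT  vc=[10]

SEQ = [MISS, L1-HIT, MISS, VC-HIT, MISS, L1-HIT, MISS, VC-HIT]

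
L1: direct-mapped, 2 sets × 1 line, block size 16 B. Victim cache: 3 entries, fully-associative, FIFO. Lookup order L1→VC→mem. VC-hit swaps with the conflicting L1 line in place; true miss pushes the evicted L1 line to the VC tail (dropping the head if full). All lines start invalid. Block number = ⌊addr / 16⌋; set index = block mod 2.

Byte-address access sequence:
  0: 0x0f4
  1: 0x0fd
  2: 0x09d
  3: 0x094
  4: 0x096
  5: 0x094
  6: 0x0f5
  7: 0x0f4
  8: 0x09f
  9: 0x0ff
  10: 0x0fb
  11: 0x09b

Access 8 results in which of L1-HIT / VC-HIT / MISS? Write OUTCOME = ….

#0 0xf4→b15/s1 MISS; vc=[]
#1 0xfd→b15/s1 L1-HIT; vc=[]
#2 0x9d→b9/s1 MISS; vc=[15]
#3 0x94→b9/s1 L1-HIT; vc=[15]
#4 0x96→b9/s1 L1-HIT; vc=[15]
#5 0x94→b9/s1 L1-HIT; vc=[15]
#6 0xf5→b15/s1 VC-HIT; vc=[9]
#7 0xf4→b15/s1 L1-HIT; vc=[9]
#8 0x9f→b9/s1 VC-HIT; vc=[15]
#9 0xff→b15/s1 VC-HIT; vc=[9]
#10 0xfb→b15/s1 L1-HIT; vc=[9]
#11 0x9b→b9/s1 VC-HIT; vc=[15]

OUTCOME = VC-HIT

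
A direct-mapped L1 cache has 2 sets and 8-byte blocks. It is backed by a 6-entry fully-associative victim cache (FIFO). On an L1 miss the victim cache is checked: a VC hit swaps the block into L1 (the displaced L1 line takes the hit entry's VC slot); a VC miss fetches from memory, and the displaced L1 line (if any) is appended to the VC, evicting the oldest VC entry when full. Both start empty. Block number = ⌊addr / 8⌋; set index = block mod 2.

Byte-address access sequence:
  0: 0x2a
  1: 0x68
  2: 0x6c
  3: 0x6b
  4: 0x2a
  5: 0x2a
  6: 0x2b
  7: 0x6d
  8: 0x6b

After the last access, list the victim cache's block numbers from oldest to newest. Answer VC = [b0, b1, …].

VC = [5]

  [0] addr=0x2a blk=5 s=1: MISS | VC []
  [1] addr=0x68 blk=13 s=1: MISS | VC [5]
  [2] addr=0x6c blk=13 s=1: L1-HIT | VC [5]
  [3] addr=0x6b blk=13 s=1: L1-HIT | VC [5]
  [4] addr=0x2a blk=5 s=1: VC-HIT | VC [13]
  [5] addr=0x2a blk=5 s=1: L1-HIT | VC [13]
  [6] addr=0x2b blk=5 s=1: L1-HIT | VC [13]
  [7] addr=0x6d blk=13 s=1: VC-HIT | VC [5]
  [8] addr=0x6b blk=13 s=1: L1-HIT | VC [5]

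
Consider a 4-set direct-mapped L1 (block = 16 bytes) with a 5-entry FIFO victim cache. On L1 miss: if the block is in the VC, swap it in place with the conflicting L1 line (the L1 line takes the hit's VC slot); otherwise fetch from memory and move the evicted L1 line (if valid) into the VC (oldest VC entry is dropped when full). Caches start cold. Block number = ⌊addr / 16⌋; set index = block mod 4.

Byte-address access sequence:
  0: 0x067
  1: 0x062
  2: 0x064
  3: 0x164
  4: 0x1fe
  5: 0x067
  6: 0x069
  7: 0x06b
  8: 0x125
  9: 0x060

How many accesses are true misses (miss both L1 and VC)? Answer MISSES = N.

  [0] addr=0x67 blk=6 s=2: MISS | VC []
  [1] addr=0x62 blk=6 s=2: L1-HIT | VC []
  [2] addr=0x64 blk=6 s=2: L1-HIT | VC []
  [3] addr=0x164 blk=22 s=2: MISS | VC [6]
  [4] addr=0x1fe blk=31 s=3: MISS | VC [6]
  [5] addr=0x67 blk=6 s=2: VC-HIT | VC [22]
  [6] addr=0x69 blk=6 s=2: L1-HIT | VC [22]
  [7] addr=0x6b blk=6 s=2: L1-HIT | VC [22]
  [8] addr=0x125 blk=18 s=2: MISS | VC [22, 6]
  [9] addr=0x60 blk=6 s=2: VC-HIT | VC [22, 18]

MISSES = 4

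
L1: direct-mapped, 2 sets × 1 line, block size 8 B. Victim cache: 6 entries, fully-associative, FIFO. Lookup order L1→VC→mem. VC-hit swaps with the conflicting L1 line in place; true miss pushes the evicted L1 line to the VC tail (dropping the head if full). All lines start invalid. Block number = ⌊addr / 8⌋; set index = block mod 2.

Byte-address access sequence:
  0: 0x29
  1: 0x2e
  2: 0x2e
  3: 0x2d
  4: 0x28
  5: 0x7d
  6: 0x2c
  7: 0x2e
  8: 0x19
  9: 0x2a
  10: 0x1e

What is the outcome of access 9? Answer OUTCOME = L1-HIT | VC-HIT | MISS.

OUTCOME = VC-HIT

  [0] addr=0x29 blk=5 s=1: MISS | VC []
  [1] addr=0x2e blk=5 s=1: L1-HIT | VC []
  [2] addr=0x2e blk=5 s=1: L1-HIT | VC []
  [3] addr=0x2d blk=5 s=1: L1-HIT | VC []
  [4] addr=0x28 blk=5 s=1: L1-HIT | VC []
  [5] addr=0x7d blk=15 s=1: MISS | VC [5]
  [6] addr=0x2c blk=5 s=1: VC-HIT | VC [15]
  [7] addr=0x2e blk=5 s=1: L1-HIT | VC [15]
  [8] addr=0x19 blk=3 s=1: MISS | VC [15, 5]
  [9] addr=0x2a blk=5 s=1: VC-HIT | VC [15, 3]
  [10] addr=0x1e blk=3 s=1: VC-HIT | VC [15, 5]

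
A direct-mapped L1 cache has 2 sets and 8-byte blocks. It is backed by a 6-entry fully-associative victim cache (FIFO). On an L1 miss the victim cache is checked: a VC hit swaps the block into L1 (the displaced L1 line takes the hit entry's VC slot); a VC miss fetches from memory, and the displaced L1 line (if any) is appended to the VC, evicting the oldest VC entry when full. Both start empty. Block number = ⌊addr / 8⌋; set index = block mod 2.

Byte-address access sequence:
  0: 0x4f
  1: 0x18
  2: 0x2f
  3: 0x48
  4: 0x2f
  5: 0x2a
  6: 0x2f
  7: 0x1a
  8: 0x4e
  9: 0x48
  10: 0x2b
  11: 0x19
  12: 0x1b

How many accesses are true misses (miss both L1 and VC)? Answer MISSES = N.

MISSES = 3

0: 0x4f (blk 9, set 1) → MISS  vc=[]
1: 0x18 (blk 3, set 1) → MISS  vc=[9]
2: 0x2f (blk 5, set 1) → MISS  vc=[9, 3]
3: 0x48 (blk 9, set 1) → VC-HIT  vc=[5, 3]
4: 0x2f (blk 5, set 1) → VC-HIT  vc=[9, 3]
5: 0x2a (blk 5, set 1) → L1-HIT  vc=[9, 3]
6: 0x2f (blk 5, set 1) → L1-HIT  vc=[9, 3]
7: 0x1a (blk 3, set 1) → VC-HIT  vc=[9, 5]
8: 0x4e (blk 9, set 1) → VC-HIT  vc=[3, 5]
9: 0x48 (blk 9, set 1) → L1-HIT  vc=[3, 5]
10: 0x2b (blk 5, set 1) → VC-HIT  vc=[3, 9]
11: 0x19 (blk 3, set 1) → VC-HIT  vc=[5, 9]
12: 0x1b (blk 3, set 1) → L1-HIT  vc=[5, 9]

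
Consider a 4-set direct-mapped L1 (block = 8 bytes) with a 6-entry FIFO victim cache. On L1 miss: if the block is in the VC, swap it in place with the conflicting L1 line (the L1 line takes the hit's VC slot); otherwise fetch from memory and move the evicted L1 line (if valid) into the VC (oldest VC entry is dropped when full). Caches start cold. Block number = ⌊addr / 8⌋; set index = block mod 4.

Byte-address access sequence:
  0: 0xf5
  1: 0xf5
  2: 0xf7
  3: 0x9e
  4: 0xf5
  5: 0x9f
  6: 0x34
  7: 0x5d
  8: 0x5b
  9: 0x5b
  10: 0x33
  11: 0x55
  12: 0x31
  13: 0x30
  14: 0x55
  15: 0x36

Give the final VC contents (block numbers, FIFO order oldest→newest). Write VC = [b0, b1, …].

  [0] addr=0xf5 blk=30 s=2: MISS | VC []
  [1] addr=0xf5 blk=30 s=2: L1-HIT | VC []
  [2] addr=0xf7 blk=30 s=2: L1-HIT | VC []
  [3] addr=0x9e blk=19 s=3: MISS | VC []
  [4] addr=0xf5 blk=30 s=2: L1-HIT | VC []
  [5] addr=0x9f blk=19 s=3: L1-HIT | VC []
  [6] addr=0x34 blk=6 s=2: MISS | VC [30]
  [7] addr=0x5d blk=11 s=3: MISS | VC [30, 19]
  [8] addr=0x5b blk=11 s=3: L1-HIT | VC [30, 19]
  [9] addr=0x5b blk=11 s=3: L1-HIT | VC [30, 19]
  [10] addr=0x33 blk=6 s=2: L1-HIT | VC [30, 19]
  [11] addr=0x55 blk=10 s=2: MISS | VC [30, 19, 6]
  [12] addr=0x31 blk=6 s=2: VC-HIT | VC [30, 19, 10]
  [13] addr=0x30 blk=6 s=2: L1-HIT | VC [30, 19, 10]
  [14] addr=0x55 blk=10 s=2: VC-HIT | VC [30, 19, 6]
  [15] addr=0x36 blk=6 s=2: VC-HIT | VC [30, 19, 10]

VC = [30, 19, 10]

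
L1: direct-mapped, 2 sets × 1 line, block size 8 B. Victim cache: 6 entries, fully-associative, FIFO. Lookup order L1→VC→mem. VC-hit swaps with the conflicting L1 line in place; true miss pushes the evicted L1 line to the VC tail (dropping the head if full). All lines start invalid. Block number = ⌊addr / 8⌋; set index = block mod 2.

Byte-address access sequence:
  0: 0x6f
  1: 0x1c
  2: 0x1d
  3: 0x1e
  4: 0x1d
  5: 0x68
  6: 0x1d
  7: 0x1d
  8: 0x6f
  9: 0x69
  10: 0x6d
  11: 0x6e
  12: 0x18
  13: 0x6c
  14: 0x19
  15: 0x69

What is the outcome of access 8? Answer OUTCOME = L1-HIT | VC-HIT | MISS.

OUTCOME = VC-HIT

0: 0x6f (blk 13, set 1) → MISS  vc=[]
1: 0x1c (blk 3, set 1) → MISS  vc=[13]
2: 0x1d (blk 3, set 1) → L1-HIT  vc=[13]
3: 0x1e (blk 3, set 1) → L1-HIT  vc=[13]
4: 0x1d (blk 3, set 1) → L1-HIT  vc=[13]
5: 0x68 (blk 13, set 1) → VC-HIT  vc=[3]
6: 0x1d (blk 3, set 1) → VC-HIT  vc=[13]
7: 0x1d (blk 3, set 1) → L1-HIT  vc=[13]
8: 0x6f (blk 13, set 1) → VC-HIT  vc=[3]
9: 0x69 (blk 13, set 1) → L1-HIT  vc=[3]
10: 0x6d (blk 13, set 1) → L1-HIT  vc=[3]
11: 0x6e (blk 13, set 1) → L1-HIT  vc=[3]
12: 0x18 (blk 3, set 1) → VC-HIT  vc=[13]
13: 0x6c (blk 13, set 1) → VC-HIT  vc=[3]
14: 0x19 (blk 3, set 1) → VC-HIT  vc=[13]
15: 0x69 (blk 13, set 1) → VC-HIT  vc=[3]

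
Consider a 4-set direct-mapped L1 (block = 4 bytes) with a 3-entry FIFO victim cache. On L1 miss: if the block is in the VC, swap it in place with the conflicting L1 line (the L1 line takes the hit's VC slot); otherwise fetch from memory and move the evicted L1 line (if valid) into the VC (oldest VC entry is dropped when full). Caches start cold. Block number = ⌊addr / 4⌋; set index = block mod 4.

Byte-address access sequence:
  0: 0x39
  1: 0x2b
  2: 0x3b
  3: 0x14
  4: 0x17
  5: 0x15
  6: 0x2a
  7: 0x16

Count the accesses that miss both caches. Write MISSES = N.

#0 0x39→b14/s2 MISS; vc=[]
#1 0x2b→b10/s2 MISS; vc=[14]
#2 0x3b→b14/s2 VC-HIT; vc=[10]
#3 0x14→b5/s1 MISS; vc=[10]
#4 0x17→b5/s1 L1-HIT; vc=[10]
#5 0x15→b5/s1 L1-HIT; vc=[10]
#6 0x2a→b10/s2 VC-HIT; vc=[14]
#7 0x16→b5/s1 L1-HIT; vc=[14]

MISSES = 3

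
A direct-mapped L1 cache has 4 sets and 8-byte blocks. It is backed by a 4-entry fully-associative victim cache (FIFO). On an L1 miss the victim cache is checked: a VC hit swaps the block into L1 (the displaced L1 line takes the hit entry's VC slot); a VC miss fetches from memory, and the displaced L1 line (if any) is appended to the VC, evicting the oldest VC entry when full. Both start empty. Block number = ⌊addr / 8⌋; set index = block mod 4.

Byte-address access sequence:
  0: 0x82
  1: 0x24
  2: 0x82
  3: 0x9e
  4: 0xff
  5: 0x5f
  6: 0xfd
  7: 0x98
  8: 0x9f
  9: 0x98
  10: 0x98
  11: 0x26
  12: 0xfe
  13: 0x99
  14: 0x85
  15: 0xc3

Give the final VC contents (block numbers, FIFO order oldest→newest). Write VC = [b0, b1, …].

VC = [4, 31, 11, 16]

#0 0x82→b16/s0 MISS; vc=[]
#1 0x24→b4/s0 MISS; vc=[16]
#2 0x82→b16/s0 VC-HIT; vc=[4]
#3 0x9e→b19/s3 MISS; vc=[4]
#4 0xff→b31/s3 MISS; vc=[4,19]
#5 0x5f→b11/s3 MISS; vc=[4,19,31]
#6 0xfd→b31/s3 VC-HIT; vc=[4,19,11]
#7 0x98→b19/s3 VC-HIT; vc=[4,31,11]
#8 0x9f→b19/s3 L1-HIT; vc=[4,31,11]
#9 0x98→b19/s3 L1-HIT; vc=[4,31,11]
#10 0x98→b19/s3 L1-HIT; vc=[4,31,11]
#11 0x26→b4/s0 VC-HIT; vc=[16,31,11]
#12 0xfe→b31/s3 VC-HIT; vc=[16,19,11]
#13 0x99→b19/s3 VC-HIT; vc=[16,31,11]
#14 0x85→b16/s0 VC-HIT; vc=[4,31,11]
#15 0xc3→b24/s0 MISS; vc=[4,31,11,16]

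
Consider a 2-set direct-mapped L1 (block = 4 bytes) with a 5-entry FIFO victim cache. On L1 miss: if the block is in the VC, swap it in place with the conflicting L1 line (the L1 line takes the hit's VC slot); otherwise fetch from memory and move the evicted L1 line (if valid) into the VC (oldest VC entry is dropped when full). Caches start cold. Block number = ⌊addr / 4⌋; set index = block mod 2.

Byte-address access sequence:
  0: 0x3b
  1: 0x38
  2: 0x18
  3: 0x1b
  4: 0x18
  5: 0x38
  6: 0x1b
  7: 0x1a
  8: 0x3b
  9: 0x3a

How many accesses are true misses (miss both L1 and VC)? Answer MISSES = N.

MISSES = 2

  [0] addr=0x3b blk=14 s=0: MISS | VC []
  [1] addr=0x38 blk=14 s=0: L1-HIT | VC []
  [2] addr=0x18 blk=6 s=0: MISS | VC [14]
  [3] addr=0x1b blk=6 s=0: L1-HIT | VC [14]
  [4] addr=0x18 blk=6 s=0: L1-HIT | VC [14]
  [5] addr=0x38 blk=14 s=0: VC-HIT | VC [6]
  [6] addr=0x1b blk=6 s=0: VC-HIT | VC [14]
  [7] addr=0x1a blk=6 s=0: L1-HIT | VC [14]
  [8] addr=0x3b blk=14 s=0: VC-HIT | VC [6]
  [9] addr=0x3a blk=14 s=0: L1-HIT | VC [6]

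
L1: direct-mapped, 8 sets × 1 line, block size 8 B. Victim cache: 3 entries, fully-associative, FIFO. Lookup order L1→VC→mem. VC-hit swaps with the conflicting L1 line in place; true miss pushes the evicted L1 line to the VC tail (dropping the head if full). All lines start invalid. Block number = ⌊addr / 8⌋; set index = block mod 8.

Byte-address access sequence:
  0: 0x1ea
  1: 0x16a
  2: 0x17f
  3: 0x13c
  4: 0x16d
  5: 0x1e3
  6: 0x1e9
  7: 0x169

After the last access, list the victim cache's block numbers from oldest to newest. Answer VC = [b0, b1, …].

VC = [61, 47]

  [0] addr=0x1ea blk=61 s=5: MISS | VC []
  [1] addr=0x16a blk=45 s=5: MISS | VC [61]
  [2] addr=0x17f blk=47 s=7: MISS | VC [61]
  [3] addr=0x13c blk=39 s=7: MISS | VC [61, 47]
  [4] addr=0x16d blk=45 s=5: L1-HIT | VC [61, 47]
  [5] addr=0x1e3 blk=60 s=4: MISS | VC [61, 47]
  [6] addr=0x1e9 blk=61 s=5: VC-HIT | VC [45, 47]
  [7] addr=0x169 blk=45 s=5: VC-HIT | VC [61, 47]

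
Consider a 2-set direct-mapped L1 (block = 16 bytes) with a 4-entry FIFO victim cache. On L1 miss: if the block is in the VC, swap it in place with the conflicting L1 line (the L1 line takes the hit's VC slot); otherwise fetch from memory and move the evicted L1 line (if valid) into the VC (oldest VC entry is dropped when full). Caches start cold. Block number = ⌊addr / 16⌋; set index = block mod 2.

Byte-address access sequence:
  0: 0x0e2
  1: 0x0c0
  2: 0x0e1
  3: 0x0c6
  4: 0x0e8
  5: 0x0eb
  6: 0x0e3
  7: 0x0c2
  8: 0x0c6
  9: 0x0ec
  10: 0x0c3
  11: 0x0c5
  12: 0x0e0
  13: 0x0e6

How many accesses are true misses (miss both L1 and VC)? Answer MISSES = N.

MISSES = 2

0: 0xe2 (blk 14, set 0) → MISS  vc=[]
1: 0xc0 (blk 12, set 0) → MISS  vc=[14]
2: 0xe1 (blk 14, set 0) → VC-HIT  vc=[12]
3: 0xc6 (blk 12, set 0) → VC-HIT  vc=[14]
4: 0xe8 (blk 14, set 0) → VC-HIT  vc=[12]
5: 0xeb (blk 14, set 0) → L1-HIT  vc=[12]
6: 0xe3 (blk 14, set 0) → L1-HIT  vc=[12]
7: 0xc2 (blk 12, set 0) → VC-HIT  vc=[14]
8: 0xc6 (blk 12, set 0) → L1-HIT  vc=[14]
9: 0xec (blk 14, set 0) → VC-HIT  vc=[12]
10: 0xc3 (blk 12, set 0) → VC-HIT  vc=[14]
11: 0xc5 (blk 12, set 0) → L1-HIT  vc=[14]
12: 0xe0 (blk 14, set 0) → VC-HIT  vc=[12]
13: 0xe6 (blk 14, set 0) → L1-HIT  vc=[12]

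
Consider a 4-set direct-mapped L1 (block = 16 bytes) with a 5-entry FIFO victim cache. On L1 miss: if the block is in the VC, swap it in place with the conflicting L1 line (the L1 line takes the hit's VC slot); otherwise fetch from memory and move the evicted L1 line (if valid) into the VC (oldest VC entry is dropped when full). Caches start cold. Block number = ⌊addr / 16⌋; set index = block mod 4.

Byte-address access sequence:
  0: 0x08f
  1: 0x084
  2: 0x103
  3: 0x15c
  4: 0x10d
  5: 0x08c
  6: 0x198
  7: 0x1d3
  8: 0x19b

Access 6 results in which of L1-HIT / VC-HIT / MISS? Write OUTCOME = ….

OUTCOME = MISS

#0 0x8f→b8/s0 MISS; vc=[]
#1 0x84→b8/s0 L1-HIT; vc=[]
#2 0x103→b16/s0 MISS; vc=[8]
#3 0x15c→b21/s1 MISS; vc=[8]
#4 0x10d→b16/s0 L1-HIT; vc=[8]
#5 0x8c→b8/s0 VC-HIT; vc=[16]
#6 0x198→b25/s1 MISS; vc=[16,21]
#7 0x1d3→b29/s1 MISS; vc=[16,21,25]
#8 0x19b→b25/s1 VC-HIT; vc=[16,21,29]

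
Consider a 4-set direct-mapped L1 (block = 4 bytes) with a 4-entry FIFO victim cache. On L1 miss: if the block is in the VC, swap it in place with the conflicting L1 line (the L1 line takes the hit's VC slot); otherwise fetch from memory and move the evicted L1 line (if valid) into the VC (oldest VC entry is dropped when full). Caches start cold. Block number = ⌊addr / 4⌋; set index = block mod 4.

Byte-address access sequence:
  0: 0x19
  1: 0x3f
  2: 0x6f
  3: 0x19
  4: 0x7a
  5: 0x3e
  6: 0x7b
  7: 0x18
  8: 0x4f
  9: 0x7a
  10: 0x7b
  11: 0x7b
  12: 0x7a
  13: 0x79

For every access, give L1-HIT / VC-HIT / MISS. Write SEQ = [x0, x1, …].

SEQ = [MISS, MISS, MISS, L1-HIT, MISS, VC-HIT, L1-HIT, VC-HIT, MISS, VC-HIT, L1-HIT, L1-HIT, L1-HIT, L1-HIT]

  [0] addr=0x19 blk=6 s=2: MISS | VC []
  [1] addr=0x3f blk=15 s=3: MISS | VC []
  [2] addr=0x6f blk=27 s=3: MISS | VC [15]
  [3] addr=0x19 blk=6 s=2: L1-HIT | VC [15]
  [4] addr=0x7a blk=30 s=2: MISS | VC [15, 6]
  [5] addr=0x3e blk=15 s=3: VC-HIT | VC [27, 6]
  [6] addr=0x7b blk=30 s=2: L1-HIT | VC [27, 6]
  [7] addr=0x18 blk=6 s=2: VC-HIT | VC [27, 30]
  [8] addr=0x4f blk=19 s=3: MISS | VC [27, 30, 15]
  [9] addr=0x7a blk=30 s=2: VC-HIT | VC [27, 6, 15]
  [10] addr=0x7b blk=30 s=2: L1-HIT | VC [27, 6, 15]
  [11] addr=0x7b blk=30 s=2: L1-HIT | VC [27, 6, 15]
  [12] addr=0x7a blk=30 s=2: L1-HIT | VC [27, 6, 15]
  [13] addr=0x79 blk=30 s=2: L1-HIT | VC [27, 6, 15]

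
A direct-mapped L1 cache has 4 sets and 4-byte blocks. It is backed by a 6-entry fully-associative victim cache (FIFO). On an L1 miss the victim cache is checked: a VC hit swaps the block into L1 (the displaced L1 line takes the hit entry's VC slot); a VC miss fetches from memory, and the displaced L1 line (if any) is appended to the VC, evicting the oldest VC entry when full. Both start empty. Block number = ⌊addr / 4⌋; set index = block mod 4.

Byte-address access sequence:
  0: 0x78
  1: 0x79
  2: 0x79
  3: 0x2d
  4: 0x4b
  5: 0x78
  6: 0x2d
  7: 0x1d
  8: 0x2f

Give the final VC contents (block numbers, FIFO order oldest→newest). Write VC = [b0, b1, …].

VC = [18, 7]

  [0] addr=0x78 blk=30 s=2: MISS | VC []
  [1] addr=0x79 blk=30 s=2: L1-HIT | VC []
  [2] addr=0x79 blk=30 s=2: L1-HIT | VC []
  [3] addr=0x2d blk=11 s=3: MISS | VC []
  [4] addr=0x4b blk=18 s=2: MISS | VC [30]
  [5] addr=0x78 blk=30 s=2: VC-HIT | VC [18]
  [6] addr=0x2d blk=11 s=3: L1-HIT | VC [18]
  [7] addr=0x1d blk=7 s=3: MISS | VC [18, 11]
  [8] addr=0x2f blk=11 s=3: VC-HIT | VC [18, 7]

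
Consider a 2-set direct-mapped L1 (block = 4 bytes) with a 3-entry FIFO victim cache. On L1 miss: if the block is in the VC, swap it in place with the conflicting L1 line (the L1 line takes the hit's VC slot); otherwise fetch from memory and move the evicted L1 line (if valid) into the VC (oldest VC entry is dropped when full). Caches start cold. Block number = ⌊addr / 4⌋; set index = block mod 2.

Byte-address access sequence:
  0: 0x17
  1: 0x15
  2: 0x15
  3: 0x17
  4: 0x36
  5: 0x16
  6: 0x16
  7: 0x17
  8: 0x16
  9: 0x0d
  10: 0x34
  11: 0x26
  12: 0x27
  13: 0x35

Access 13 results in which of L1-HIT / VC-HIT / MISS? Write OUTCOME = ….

0: 0x17 (blk 5, set 1) → MISS  vc=[]
1: 0x15 (blk 5, set 1) → L1-HIT  vc=[]
2: 0x15 (blk 5, set 1) → L1-HIT  vc=[]
3: 0x17 (blk 5, set 1) → L1-HIT  vc=[]
4: 0x36 (blk 13, set 1) → MISS  vc=[5]
5: 0x16 (blk 5, set 1) → VC-HIT  vc=[13]
6: 0x16 (blk 5, set 1) → L1-HIT  vc=[13]
7: 0x17 (blk 5, set 1) → L1-HIT  vc=[13]
8: 0x16 (blk 5, set 1) → L1-HIT  vc=[13]
9: 0xd (blk 3, set 1) → MISS  vc=[13, 5]
10: 0x34 (blk 13, set 1) → VC-HIT  vc=[3, 5]
11: 0x26 (blk 9, set 1) → MISS  vc=[3, 5, 13]
12: 0x27 (blk 9, set 1) → L1-HIT  vc=[3, 5, 13]
13: 0x35 (blk 13, set 1) → VC-HIT  vc=[3, 5, 9]

OUTCOME = VC-HIT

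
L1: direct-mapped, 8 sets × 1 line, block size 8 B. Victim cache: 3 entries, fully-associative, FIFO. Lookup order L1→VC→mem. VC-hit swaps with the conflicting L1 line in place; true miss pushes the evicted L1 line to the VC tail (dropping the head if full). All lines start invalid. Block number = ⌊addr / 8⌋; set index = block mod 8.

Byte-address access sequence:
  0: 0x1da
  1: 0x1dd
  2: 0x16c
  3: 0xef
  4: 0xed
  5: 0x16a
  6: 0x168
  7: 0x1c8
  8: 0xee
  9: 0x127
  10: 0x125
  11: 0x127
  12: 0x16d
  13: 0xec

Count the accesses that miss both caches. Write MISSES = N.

MISSES = 5

#0 0x1da→b59/s3 MISS; vc=[]
#1 0x1dd→b59/s3 L1-HIT; vc=[]
#2 0x16c→b45/s5 MISS; vc=[]
#3 0xef→b29/s5 MISS; vc=[45]
#4 0xed→b29/s5 L1-HIT; vc=[45]
#5 0x16a→b45/s5 VC-HIT; vc=[29]
#6 0x168→b45/s5 L1-HIT; vc=[29]
#7 0x1c8→b57/s1 MISS; vc=[29]
#8 0xee→b29/s5 VC-HIT; vc=[45]
#9 0x127→b36/s4 MISS; vc=[45]
#10 0x125→b36/s4 L1-HIT; vc=[45]
#11 0x127→b36/s4 L1-HIT; vc=[45]
#12 0x16d→b45/s5 VC-HIT; vc=[29]
#13 0xec→b29/s5 VC-HIT; vc=[45]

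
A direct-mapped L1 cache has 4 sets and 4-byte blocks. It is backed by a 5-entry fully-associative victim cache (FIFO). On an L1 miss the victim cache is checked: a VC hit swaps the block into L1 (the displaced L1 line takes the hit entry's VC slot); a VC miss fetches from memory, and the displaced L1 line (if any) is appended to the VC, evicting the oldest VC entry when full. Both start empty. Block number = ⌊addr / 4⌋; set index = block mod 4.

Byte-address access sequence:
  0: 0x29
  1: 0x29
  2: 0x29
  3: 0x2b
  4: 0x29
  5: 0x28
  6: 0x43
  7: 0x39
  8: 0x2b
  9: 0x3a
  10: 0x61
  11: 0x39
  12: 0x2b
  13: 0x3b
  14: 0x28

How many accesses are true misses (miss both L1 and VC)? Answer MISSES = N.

#0 0x29→b10/s2 MISS; vc=[]
#1 0x29→b10/s2 L1-HIT; vc=[]
#2 0x29→b10/s2 L1-HIT; vc=[]
#3 0x2b→b10/s2 L1-HIT; vc=[]
#4 0x29→b10/s2 L1-HIT; vc=[]
#5 0x28→b10/s2 L1-HIT; vc=[]
#6 0x43→b16/s0 MISS; vc=[]
#7 0x39→b14/s2 MISS; vc=[10]
#8 0x2b→b10/s2 VC-HIT; vc=[14]
#9 0x3a→b14/s2 VC-HIT; vc=[10]
#10 0x61→b24/s0 MISS; vc=[10,16]
#11 0x39→b14/s2 L1-HIT; vc=[10,16]
#12 0x2b→b10/s2 VC-HIT; vc=[14,16]
#13 0x3b→b14/s2 VC-HIT; vc=[10,16]
#14 0x28→b10/s2 VC-HIT; vc=[14,16]

MISSES = 4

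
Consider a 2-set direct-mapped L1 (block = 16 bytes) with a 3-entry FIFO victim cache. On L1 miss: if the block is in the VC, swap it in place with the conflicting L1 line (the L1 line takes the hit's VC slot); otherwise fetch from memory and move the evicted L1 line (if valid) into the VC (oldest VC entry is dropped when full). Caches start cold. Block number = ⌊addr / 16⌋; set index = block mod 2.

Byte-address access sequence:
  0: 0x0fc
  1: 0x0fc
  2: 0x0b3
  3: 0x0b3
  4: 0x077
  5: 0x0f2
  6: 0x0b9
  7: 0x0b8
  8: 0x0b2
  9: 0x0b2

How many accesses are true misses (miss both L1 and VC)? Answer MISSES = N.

MISSES = 3

#0 0xfc→b15/s1 MISS; vc=[]
#1 0xfc→b15/s1 L1-HIT; vc=[]
#2 0xb3→b11/s1 MISS; vc=[15]
#3 0xb3→b11/s1 L1-HIT; vc=[15]
#4 0x77→b7/s1 MISS; vc=[15,11]
#5 0xf2→b15/s1 VC-HIT; vc=[7,11]
#6 0xb9→b11/s1 VC-HIT; vc=[7,15]
#7 0xb8→b11/s1 L1-HIT; vc=[7,15]
#8 0xb2→b11/s1 L1-HIT; vc=[7,15]
#9 0xb2→b11/s1 L1-HIT; vc=[7,15]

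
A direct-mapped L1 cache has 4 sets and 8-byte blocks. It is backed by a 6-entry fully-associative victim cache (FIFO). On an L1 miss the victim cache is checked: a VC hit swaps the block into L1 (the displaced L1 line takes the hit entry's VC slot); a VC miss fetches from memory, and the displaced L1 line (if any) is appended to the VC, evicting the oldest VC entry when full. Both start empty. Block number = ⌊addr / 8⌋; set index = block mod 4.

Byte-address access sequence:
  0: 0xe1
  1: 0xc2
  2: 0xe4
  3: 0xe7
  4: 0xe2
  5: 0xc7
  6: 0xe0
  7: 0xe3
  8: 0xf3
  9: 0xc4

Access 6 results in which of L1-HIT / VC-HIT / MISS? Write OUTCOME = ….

0: 0xe1 (blk 28, set 0) → MISS  vc=[]
1: 0xc2 (blk 24, set 0) → MISS  vc=[28]
2: 0xe4 (blk 28, set 0) → VC-HIT  vc=[24]
3: 0xe7 (blk 28, set 0) → L1-HIT  vc=[24]
4: 0xe2 (blk 28, set 0) → L1-HIT  vc=[24]
5: 0xc7 (blk 24, set 0) → VC-HIT  vc=[28]
6: 0xe0 (blk 28, set 0) → VC-HIT  vc=[24]
7: 0xe3 (blk 28, set 0) → L1-HIT  vc=[24]
8: 0xf3 (blk 30, set 2) → MISS  vc=[24]
9: 0xc4 (blk 24, set 0) → VC-HIT  vc=[28]

OUTCOME = VC-HIT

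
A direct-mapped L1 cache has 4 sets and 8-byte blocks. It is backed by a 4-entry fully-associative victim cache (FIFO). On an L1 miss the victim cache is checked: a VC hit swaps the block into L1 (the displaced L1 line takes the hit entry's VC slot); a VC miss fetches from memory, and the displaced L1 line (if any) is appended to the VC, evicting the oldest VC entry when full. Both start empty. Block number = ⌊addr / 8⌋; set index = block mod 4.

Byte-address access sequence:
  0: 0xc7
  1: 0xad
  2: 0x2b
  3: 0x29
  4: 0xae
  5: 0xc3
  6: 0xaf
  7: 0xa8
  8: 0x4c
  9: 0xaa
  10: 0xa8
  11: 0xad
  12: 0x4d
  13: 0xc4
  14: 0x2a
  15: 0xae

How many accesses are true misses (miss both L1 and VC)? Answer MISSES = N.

MISSES = 4

#0 0xc7→b24/s0 MISS; vc=[]
#1 0xad→b21/s1 MISS; vc=[]
#2 0x2b→b5/s1 MISS; vc=[21]
#3 0x29→b5/s1 L1-HIT; vc=[21]
#4 0xae→b21/s1 VC-HIT; vc=[5]
#5 0xc3→b24/s0 L1-HIT; vc=[5]
#6 0xaf→b21/s1 L1-HIT; vc=[5]
#7 0xa8→b21/s1 L1-HIT; vc=[5]
#8 0x4c→b9/s1 MISS; vc=[5,21]
#9 0xaa→b21/s1 VC-HIT; vc=[5,9]
#10 0xa8→b21/s1 L1-HIT; vc=[5,9]
#11 0xad→b21/s1 L1-HIT; vc=[5,9]
#12 0x4d→b9/s1 VC-HIT; vc=[5,21]
#13 0xc4→b24/s0 L1-HIT; vc=[5,21]
#14 0x2a→b5/s1 VC-HIT; vc=[9,21]
#15 0xae→b21/s1 VC-HIT; vc=[9,5]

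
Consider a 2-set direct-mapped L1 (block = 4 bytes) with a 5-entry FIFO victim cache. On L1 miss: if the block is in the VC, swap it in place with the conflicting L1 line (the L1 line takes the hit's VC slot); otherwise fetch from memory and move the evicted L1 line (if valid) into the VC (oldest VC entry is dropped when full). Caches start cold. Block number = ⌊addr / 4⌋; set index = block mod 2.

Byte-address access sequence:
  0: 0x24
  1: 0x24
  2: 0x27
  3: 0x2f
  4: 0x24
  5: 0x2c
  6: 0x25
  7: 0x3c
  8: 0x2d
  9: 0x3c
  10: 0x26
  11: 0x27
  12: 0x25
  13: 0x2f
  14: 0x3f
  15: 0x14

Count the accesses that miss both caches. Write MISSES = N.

MISSES = 4

#0 0x24→b9/s1 MISS; vc=[]
#1 0x24→b9/s1 L1-HIT; vc=[]
#2 0x27→b9/s1 L1-HIT; vc=[]
#3 0x2f→b11/s1 MISS; vc=[9]
#4 0x24→b9/s1 VC-HIT; vc=[11]
#5 0x2c→b11/s1 VC-HIT; vc=[9]
#6 0x25→b9/s1 VC-HIT; vc=[11]
#7 0x3c→b15/s1 MISS; vc=[11,9]
#8 0x2d→b11/s1 VC-HIT; vc=[15,9]
#9 0x3c→b15/s1 VC-HIT; vc=[11,9]
#10 0x26→b9/s1 VC-HIT; vc=[11,15]
#11 0x27→b9/s1 L1-HIT; vc=[11,15]
#12 0x25→b9/s1 L1-HIT; vc=[11,15]
#13 0x2f→b11/s1 VC-HIT; vc=[9,15]
#14 0x3f→b15/s1 VC-HIT; vc=[9,11]
#15 0x14→b5/s1 MISS; vc=[9,11,15]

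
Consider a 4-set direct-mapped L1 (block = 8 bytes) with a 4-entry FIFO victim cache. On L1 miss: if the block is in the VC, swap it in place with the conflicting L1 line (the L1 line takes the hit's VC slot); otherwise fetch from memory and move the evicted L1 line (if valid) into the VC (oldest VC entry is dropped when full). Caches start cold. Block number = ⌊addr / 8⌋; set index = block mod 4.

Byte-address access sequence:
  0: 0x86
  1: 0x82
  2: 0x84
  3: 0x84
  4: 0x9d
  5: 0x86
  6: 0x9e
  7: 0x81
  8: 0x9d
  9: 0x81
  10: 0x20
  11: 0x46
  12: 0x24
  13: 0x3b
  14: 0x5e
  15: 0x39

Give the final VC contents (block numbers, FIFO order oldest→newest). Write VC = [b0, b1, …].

  [0] addr=0x86 blk=16 s=0: MISS | VC []
  [1] addr=0x82 blk=16 s=0: L1-HIT | VC []
  [2] addr=0x84 blk=16 s=0: L1-HIT | VC []
  [3] addr=0x84 blk=16 s=0: L1-HIT | VC []
  [4] addr=0x9d blk=19 s=3: MISS | VC []
  [5] addr=0x86 blk=16 s=0: L1-HIT | VC []
  [6] addr=0x9e blk=19 s=3: L1-HIT | VC []
  [7] addr=0x81 blk=16 s=0: L1-HIT | VC []
  [8] addr=0x9d blk=19 s=3: L1-HIT | VC []
  [9] addr=0x81 blk=16 s=0: L1-HIT | VC []
  [10] addr=0x20 blk=4 s=0: MISS | VC [16]
  [11] addr=0x46 blk=8 s=0: MISS | VC [16, 4]
  [12] addr=0x24 blk=4 s=0: VC-HIT | VC [16, 8]
  [13] addr=0x3b blk=7 s=3: MISS | VC [16, 8, 19]
  [14] addr=0x5e blk=11 s=3: MISS | VC [16, 8, 19, 7]
  [15] addr=0x39 blk=7 s=3: VC-HIT | VC [16, 8, 19, 11]

VC = [16, 8, 19, 11]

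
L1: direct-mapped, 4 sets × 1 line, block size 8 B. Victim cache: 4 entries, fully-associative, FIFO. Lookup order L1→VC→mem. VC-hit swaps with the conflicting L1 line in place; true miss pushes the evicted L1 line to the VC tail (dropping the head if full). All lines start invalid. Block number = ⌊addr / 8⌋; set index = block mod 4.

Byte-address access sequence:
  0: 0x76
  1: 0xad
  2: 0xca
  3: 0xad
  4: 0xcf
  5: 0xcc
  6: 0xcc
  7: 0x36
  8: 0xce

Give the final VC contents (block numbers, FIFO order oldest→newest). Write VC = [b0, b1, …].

  [0] addr=0x76 blk=14 s=2: MISS | VC []
  [1] addr=0xad blk=21 s=1: MISS | VC []
  [2] addr=0xca blk=25 s=1: MISS | VC [21]
  [3] addr=0xad blk=21 s=1: VC-HIT | VC [25]
  [4] addr=0xcf blk=25 s=1: VC-HIT | VC [21]
  [5] addr=0xcc blk=25 s=1: L1-HIT | VC [21]
  [6] addr=0xcc blk=25 s=1: L1-HIT | VC [21]
  [7] addr=0x36 blk=6 s=2: MISS | VC [21, 14]
  [8] addr=0xce blk=25 s=1: L1-HIT | VC [21, 14]

VC = [21, 14]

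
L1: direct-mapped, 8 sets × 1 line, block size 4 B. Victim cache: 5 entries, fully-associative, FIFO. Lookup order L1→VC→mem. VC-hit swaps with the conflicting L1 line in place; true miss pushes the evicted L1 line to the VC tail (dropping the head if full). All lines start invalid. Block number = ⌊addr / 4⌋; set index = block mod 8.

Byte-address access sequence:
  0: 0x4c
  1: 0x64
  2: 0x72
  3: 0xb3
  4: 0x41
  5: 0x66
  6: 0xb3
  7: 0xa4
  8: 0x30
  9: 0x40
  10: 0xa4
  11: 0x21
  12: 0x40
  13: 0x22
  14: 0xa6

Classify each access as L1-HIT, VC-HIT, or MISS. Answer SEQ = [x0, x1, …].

  [0] addr=0x4c blk=19 s=3: MISS | VC []
  [1] addr=0x64 blk=25 s=1: MISS | VC []
  [2] addr=0x72 blk=28 s=4: MISS | VC []
  [3] addr=0xb3 blk=44 s=4: MISS | VC [28]
  [4] addr=0x41 blk=16 s=0: MISS | VC [28]
  [5] addr=0x66 blk=25 s=1: L1-HIT | VC [28]
  [6] addr=0xb3 blk=44 s=4: L1-HIT | VC [28]
  [7] addr=0xa4 blk=41 s=1: MISS | VC [28, 25]
  [8] addr=0x30 blk=12 s=4: MISS | VC [28, 25, 44]
  [9] addr=0x40 blk=16 s=0: L1-HIT | VC [28, 25, 44]
  [10] addr=0xa4 blk=41 s=1: L1-HIT | VC [28, 25, 44]
  [11] addr=0x21 blk=8 s=0: MISS | VC [28, 25, 44, 16]
  [12] addr=0x40 blk=16 s=0: VC-HIT | VC [28, 25, 44, 8]
  [13] addr=0x22 blk=8 s=0: VC-HIT | VC [28, 25, 44, 16]
  [14] addr=0xa6 blk=41 s=1: L1-HIT | VC [28, 25, 44, 16]

SEQ = [MISS, MISS, MISS, MISS, MISS, L1-HIT, L1-HIT, MISS, MISS, L1-HIT, L1-HIT, MISS, VC-HIT, VC-HIT, L1-HIT]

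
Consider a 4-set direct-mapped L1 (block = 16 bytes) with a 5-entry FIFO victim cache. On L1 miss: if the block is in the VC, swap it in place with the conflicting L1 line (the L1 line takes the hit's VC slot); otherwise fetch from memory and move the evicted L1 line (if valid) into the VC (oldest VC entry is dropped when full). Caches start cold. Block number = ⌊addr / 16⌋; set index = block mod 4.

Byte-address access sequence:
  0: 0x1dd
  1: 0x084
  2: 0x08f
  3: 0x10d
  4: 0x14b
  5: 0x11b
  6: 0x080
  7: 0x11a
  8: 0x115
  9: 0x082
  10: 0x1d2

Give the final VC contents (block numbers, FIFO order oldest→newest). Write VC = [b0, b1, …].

0: 0x1dd (blk 29, set 1) → MISS  vc=[]
1: 0x84 (blk 8, set 0) → MISS  vc=[]
2: 0x8f (blk 8, set 0) → L1-HIT  vc=[]
3: 0x10d (blk 16, set 0) → MISS  vc=[8]
4: 0x14b (blk 20, set 0) → MISS  vc=[8, 16]
5: 0x11b (blk 17, set 1) → MISS  vc=[8, 16, 29]
6: 0x80 (blk 8, set 0) → VC-HIT  vc=[20, 16, 29]
7: 0x11a (blk 17, set 1) → L1-HIT  vc=[20, 16, 29]
8: 0x115 (blk 17, set 1) → L1-HIT  vc=[20, 16, 29]
9: 0x82 (blk 8, set 0) → L1-HIT  vc=[20, 16, 29]
10: 0x1d2 (blk 29, set 1) → VC-HIT  vc=[20, 16, 17]

VC = [20, 16, 17]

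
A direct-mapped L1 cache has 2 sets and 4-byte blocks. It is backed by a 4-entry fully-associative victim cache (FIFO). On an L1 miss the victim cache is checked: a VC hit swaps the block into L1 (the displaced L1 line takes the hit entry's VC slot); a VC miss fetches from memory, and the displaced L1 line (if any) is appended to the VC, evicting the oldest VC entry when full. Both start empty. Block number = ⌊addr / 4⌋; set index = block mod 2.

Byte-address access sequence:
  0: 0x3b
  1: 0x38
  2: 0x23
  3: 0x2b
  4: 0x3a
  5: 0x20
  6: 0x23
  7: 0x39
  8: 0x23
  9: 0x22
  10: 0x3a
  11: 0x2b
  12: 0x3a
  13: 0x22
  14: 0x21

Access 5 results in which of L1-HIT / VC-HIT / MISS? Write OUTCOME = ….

OUTCOME = VC-HIT

#0 0x3b→b14/s0 MISS; vc=[]
#1 0x38→b14/s0 L1-HIT; vc=[]
#2 0x23→b8/s0 MISS; vc=[14]
#3 0x2b→b10/s0 MISS; vc=[14,8]
#4 0x3a→b14/s0 VC-HIT; vc=[10,8]
#5 0x20→b8/s0 VC-HIT; vc=[10,14]
#6 0x23→b8/s0 L1-HIT; vc=[10,14]
#7 0x39→b14/s0 VC-HIT; vc=[10,8]
#8 0x23→b8/s0 VC-HIT; vc=[10,14]
#9 0x22→b8/s0 L1-HIT; vc=[10,14]
#10 0x3a→b14/s0 VC-HIT; vc=[10,8]
#11 0x2b→b10/s0 VC-HIT; vc=[14,8]
#12 0x3a→b14/s0 VC-HIT; vc=[10,8]
#13 0x22→b8/s0 VC-HIT; vc=[10,14]
#14 0x21→b8/s0 L1-HIT; vc=[10,14]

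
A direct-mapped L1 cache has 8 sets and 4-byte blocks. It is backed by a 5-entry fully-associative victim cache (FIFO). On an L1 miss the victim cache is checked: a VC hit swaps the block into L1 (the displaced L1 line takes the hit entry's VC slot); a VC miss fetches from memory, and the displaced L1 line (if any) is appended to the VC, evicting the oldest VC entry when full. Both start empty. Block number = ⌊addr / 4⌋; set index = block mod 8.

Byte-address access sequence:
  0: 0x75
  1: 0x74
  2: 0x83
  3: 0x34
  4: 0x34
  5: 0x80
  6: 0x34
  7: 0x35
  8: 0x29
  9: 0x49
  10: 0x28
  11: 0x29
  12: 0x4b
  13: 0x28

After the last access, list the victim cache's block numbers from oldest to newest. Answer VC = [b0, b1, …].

VC = [29, 18]

#0 0x75→b29/s5 MISS; vc=[]
#1 0x74→b29/s5 L1-HIT; vc=[]
#2 0x83→b32/s0 MISS; vc=[]
#3 0x34→b13/s5 MISS; vc=[29]
#4 0x34→b13/s5 L1-HIT; vc=[29]
#5 0x80→b32/s0 L1-HIT; vc=[29]
#6 0x34→b13/s5 L1-HIT; vc=[29]
#7 0x35→b13/s5 L1-HIT; vc=[29]
#8 0x29→b10/s2 MISS; vc=[29]
#9 0x49→b18/s2 MISS; vc=[29,10]
#10 0x28→b10/s2 VC-HIT; vc=[29,18]
#11 0x29→b10/s2 L1-HIT; vc=[29,18]
#12 0x4b→b18/s2 VC-HIT; vc=[29,10]
#13 0x28→b10/s2 VC-HIT; vc=[29,18]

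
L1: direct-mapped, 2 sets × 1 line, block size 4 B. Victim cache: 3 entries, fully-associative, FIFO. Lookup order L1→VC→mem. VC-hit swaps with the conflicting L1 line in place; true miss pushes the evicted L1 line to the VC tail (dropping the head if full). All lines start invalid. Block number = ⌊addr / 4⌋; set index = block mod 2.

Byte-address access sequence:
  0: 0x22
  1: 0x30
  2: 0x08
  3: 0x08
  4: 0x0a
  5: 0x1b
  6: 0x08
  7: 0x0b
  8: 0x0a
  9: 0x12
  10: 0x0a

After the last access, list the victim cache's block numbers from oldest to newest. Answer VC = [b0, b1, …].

#0 0x22→b8/s0 MISS; vc=[]
#1 0x30→b12/s0 MISS; vc=[8]
#2 0x8→b2/s0 MISS; vc=[8,12]
#3 0x8→b2/s0 L1-HIT; vc=[8,12]
#4 0xa→b2/s0 L1-HIT; vc=[8,12]
#5 0x1b→b6/s0 MISS; vc=[8,12,2]
#6 0x8→b2/s0 VC-HIT; vc=[8,12,6]
#7 0xb→b2/s0 L1-HIT; vc=[8,12,6]
#8 0xa→b2/s0 L1-HIT; vc=[8,12,6]
#9 0x12→b4/s0 MISS; vc=[12,6,2]
#10 0xa→b2/s0 VC-HIT; vc=[12,6,4]

VC = [12, 6, 4]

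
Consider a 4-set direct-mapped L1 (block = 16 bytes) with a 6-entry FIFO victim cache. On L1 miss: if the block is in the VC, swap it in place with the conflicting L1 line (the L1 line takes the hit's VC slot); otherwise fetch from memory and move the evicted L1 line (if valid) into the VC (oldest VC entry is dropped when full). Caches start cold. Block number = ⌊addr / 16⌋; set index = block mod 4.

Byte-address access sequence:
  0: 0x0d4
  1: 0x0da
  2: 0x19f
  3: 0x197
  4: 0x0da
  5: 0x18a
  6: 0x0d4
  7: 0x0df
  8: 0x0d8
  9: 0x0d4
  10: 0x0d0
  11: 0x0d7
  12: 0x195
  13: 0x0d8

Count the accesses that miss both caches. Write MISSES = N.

0: 0xd4 (blk 13, set 1) → MISS  vc=[]
1: 0xda (blk 13, set 1) → L1-HIT  vc=[]
2: 0x19f (blk 25, set 1) → MISS  vc=[13]
3: 0x197 (blk 25, set 1) → L1-HIT  vc=[13]
4: 0xda (blk 13, set 1) → VC-HIT  vc=[25]
5: 0x18a (blk 24, set 0) → MISS  vc=[25]
6: 0xd4 (blk 13, set 1) → L1-HIT  vc=[25]
7: 0xdf (blk 13, set 1) → L1-HIT  vc=[25]
8: 0xd8 (blk 13, set 1) → L1-HIT  vc=[25]
9: 0xd4 (blk 13, set 1) → L1-HIT  vc=[25]
10: 0xd0 (blk 13, set 1) → L1-HIT  vc=[25]
11: 0xd7 (blk 13, set 1) → L1-HIT  vc=[25]
12: 0x195 (blk 25, set 1) → VC-HIT  vc=[13]
13: 0xd8 (blk 13, set 1) → VC-HIT  vc=[25]

MISSES = 3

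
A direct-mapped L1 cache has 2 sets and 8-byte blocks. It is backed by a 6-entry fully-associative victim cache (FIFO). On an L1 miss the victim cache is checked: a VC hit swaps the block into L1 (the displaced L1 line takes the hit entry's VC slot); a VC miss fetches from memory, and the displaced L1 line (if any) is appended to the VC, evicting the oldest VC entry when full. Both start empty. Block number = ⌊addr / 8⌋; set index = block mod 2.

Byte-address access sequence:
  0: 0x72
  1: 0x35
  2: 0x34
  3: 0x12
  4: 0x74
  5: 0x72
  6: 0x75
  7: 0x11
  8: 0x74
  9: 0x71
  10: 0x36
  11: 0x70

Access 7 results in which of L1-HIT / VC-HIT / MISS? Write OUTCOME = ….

0: 0x72 (blk 14, set 0) → MISS  vc=[]
1: 0x35 (blk 6, set 0) → MISS  vc=[14]
2: 0x34 (blk 6, set 0) → L1-HIT  vc=[14]
3: 0x12 (blk 2, set 0) → MISS  vc=[14, 6]
4: 0x74 (blk 14, set 0) → VC-HIT  vc=[2, 6]
5: 0x72 (blk 14, set 0) → L1-HIT  vc=[2, 6]
6: 0x75 (blk 14, set 0) → L1-HIT  vc=[2, 6]
7: 0x11 (blk 2, set 0) → VC-HIT  vc=[14, 6]
8: 0x74 (blk 14, set 0) → VC-HIT  vc=[2, 6]
9: 0x71 (blk 14, set 0) → L1-HIT  vc=[2, 6]
10: 0x36 (blk 6, set 0) → VC-HIT  vc=[2, 14]
11: 0x70 (blk 14, set 0) → VC-HIT  vc=[2, 6]

OUTCOME = VC-HIT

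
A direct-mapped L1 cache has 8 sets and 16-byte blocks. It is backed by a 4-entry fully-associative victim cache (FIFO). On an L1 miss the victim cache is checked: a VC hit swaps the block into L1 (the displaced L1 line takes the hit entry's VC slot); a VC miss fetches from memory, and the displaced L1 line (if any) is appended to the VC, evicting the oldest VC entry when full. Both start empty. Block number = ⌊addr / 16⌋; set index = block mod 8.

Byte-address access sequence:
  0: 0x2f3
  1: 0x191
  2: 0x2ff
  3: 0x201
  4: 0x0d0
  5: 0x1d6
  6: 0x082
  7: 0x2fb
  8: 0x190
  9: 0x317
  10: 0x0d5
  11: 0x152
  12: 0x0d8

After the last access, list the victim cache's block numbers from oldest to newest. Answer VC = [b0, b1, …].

  [0] addr=0x2f3 blk=47 s=7: MISS | VC []
  [1] addr=0x191 blk=25 s=1: MISS | VC []
  [2] addr=0x2ff blk=47 s=7: L1-HIT | VC []
  [3] addr=0x201 blk=32 s=0: MISS | VC []
  [4] addr=0xd0 blk=13 s=5: MISS | VC []
  [5] addr=0x1d6 blk=29 s=5: MISS | VC [13]
  [6] addr=0x82 blk=8 s=0: MISS | VC [13, 32]
  [7] addr=0x2fb blk=47 s=7: L1-HIT | VC [13, 32]
  [8] addr=0x190 blk=25 s=1: L1-HIT | VC [13, 32]
  [9] addr=0x317 blk=49 s=1: MISS | VC [13, 32, 25]
  [10] addr=0xd5 blk=13 s=5: VC-HIT | VC [29, 32, 25]
  [11] addr=0x152 blk=21 s=5: MISS | VC [29, 32, 25, 13]
  [12] addr=0xd8 blk=13 s=5: VC-HIT | VC [29, 32, 25, 21]

VC = [29, 32, 25, 21]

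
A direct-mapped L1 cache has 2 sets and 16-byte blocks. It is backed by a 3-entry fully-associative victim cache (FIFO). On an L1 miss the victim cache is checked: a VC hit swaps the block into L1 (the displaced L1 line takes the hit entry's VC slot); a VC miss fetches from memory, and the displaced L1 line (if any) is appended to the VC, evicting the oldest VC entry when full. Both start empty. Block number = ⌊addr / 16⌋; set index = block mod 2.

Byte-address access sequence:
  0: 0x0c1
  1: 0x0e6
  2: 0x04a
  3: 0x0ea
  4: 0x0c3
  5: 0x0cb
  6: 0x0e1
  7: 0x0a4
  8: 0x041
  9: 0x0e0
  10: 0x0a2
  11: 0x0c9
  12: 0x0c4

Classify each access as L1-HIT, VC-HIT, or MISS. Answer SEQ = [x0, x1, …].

SEQ = [MISS, MISS, MISS, VC-HIT, VC-HIT, L1-HIT, VC-HIT, MISS, VC-HIT, VC-HIT, VC-HIT, VC-HIT, L1-HIT]

#0 0xc1→b12/s0 MISS; vc=[]
#1 0xe6→b14/s0 MISS; vc=[12]
#2 0x4a→b4/s0 MISS; vc=[12,14]
#3 0xea→b14/s0 VC-HIT; vc=[12,4]
#4 0xc3→b12/s0 VC-HIT; vc=[14,4]
#5 0xcb→b12/s0 L1-HIT; vc=[14,4]
#6 0xe1→b14/s0 VC-HIT; vc=[12,4]
#7 0xa4→b10/s0 MISS; vc=[12,4,14]
#8 0x41→b4/s0 VC-HIT; vc=[12,10,14]
#9 0xe0→b14/s0 VC-HIT; vc=[12,10,4]
#10 0xa2→b10/s0 VC-HIT; vc=[12,14,4]
#11 0xc9→b12/s0 VC-HIT; vc=[10,14,4]
#12 0xc4→b12/s0 L1-HIT; vc=[10,14,4]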